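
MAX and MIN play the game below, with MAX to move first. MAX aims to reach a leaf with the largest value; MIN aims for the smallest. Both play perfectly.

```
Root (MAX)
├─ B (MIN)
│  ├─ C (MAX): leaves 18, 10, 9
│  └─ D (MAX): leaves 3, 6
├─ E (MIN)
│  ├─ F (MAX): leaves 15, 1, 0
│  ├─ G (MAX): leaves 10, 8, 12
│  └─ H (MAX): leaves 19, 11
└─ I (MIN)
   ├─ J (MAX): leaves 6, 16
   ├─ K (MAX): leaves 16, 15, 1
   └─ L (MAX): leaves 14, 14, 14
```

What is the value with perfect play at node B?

6

C: max(18, 10, 9) = 18
D: max(3, 6) = 6
B: min(18, 6) = 6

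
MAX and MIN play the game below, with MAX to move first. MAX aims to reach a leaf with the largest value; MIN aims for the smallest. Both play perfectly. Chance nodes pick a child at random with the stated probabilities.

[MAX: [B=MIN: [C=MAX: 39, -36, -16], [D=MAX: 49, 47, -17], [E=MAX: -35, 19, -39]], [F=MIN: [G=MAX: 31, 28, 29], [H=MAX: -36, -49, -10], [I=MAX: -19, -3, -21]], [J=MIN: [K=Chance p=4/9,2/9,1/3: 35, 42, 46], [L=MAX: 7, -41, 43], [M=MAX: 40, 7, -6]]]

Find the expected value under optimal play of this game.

40

C (MAX): max(39, -36, -16) = 39
D (MAX): max(49, 47, -17) = 49
E (MAX): max(-35, 19, -39) = 19
B (MIN): min(39, 49, 19) = 19
G (MAX): max(31, 28, 29) = 31
H (MAX): max(-36, -49, -10) = -10
I (MAX): max(-19, -3, -21) = -3
F (MIN): min(31, -10, -3) = -10
K (Chance): 4/9·35 + 2/9·42 + 1/3·46 = 40.22
L (MAX): max(7, -41, 43) = 43
M (MAX): max(40, 7, -6) = 40
J (MIN): min(40.22, 43, 40) = 40
Root (MAX): max(19, -10, 40) = 40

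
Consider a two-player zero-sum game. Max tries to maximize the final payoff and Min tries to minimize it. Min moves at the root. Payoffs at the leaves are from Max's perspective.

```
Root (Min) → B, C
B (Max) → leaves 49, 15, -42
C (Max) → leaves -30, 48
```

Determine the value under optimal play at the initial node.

48

B (Max): max(49, 15, -42) = 49
C (Max): max(-30, 48) = 48
Root (Min): min(49, 48) = 48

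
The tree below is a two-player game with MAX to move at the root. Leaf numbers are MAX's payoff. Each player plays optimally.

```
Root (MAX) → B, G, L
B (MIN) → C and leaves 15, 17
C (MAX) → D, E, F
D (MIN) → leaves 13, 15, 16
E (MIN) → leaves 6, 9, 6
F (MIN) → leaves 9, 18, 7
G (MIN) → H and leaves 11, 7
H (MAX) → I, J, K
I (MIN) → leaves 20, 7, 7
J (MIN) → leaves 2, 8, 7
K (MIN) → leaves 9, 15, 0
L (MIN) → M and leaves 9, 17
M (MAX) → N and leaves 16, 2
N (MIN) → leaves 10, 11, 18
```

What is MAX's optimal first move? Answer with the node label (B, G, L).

B

D (MIN): min(13, 15, 16) = 13
E (MIN): min(6, 9, 6) = 6
F (MIN): min(9, 18, 7) = 7
C (MAX): max(13, 6, 7) = 13
B (MIN): min(13, 15, 17) = 13
I (MIN): min(20, 7, 7) = 7
J (MIN): min(2, 8, 7) = 2
K (MIN): min(9, 15, 0) = 0
H (MAX): max(7, 2, 0) = 7
G (MIN): min(7, 11, 7) = 7
N (MIN): min(10, 11, 18) = 10
M (MAX): max(10, 16, 2) = 16
L (MIN): min(16, 9, 17) = 9
Root (MAX): max(13, 7, 9) = 13
MAX picks the child with the highest value: B (value 13).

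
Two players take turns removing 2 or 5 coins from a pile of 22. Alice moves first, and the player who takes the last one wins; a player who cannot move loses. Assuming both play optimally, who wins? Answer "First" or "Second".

Second

Positions where the player to move wins (W) vs loses (L):
i:   0  1  2  3  4  5  6  7  8  9 10 11 12 13 14 15 16 17 18 19 20 21 22
     L  L  W  W  L  W  W  L  L  W  W  L  W  W  L  L  W  W  L  W  W  L  L
Position 22 is L, so the second player wins.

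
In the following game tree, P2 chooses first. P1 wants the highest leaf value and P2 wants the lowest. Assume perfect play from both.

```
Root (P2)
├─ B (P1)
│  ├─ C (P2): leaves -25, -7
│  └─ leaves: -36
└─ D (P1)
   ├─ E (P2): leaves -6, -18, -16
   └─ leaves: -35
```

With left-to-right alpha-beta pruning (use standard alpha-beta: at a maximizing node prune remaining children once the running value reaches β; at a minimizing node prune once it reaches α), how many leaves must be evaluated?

C [α=-∞,β=+∞]: v=-25
B [α=-∞,β=+∞]: v=-25
E [α=-∞,β=-25]: v=-18
D [α=-∞,β=-25]: v=-18 after child 1 ≥ β → β-cutoff, skip 1
Root [α=-∞,β=+∞]: v=-25
Leaves evaluated: 6 of 7.

6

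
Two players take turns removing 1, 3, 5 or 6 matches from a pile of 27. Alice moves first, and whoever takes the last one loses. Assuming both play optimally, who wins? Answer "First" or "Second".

i:   0  1  2  3  4  5  6  7  8  9 10 11 12 13 14 15 16 17 18 19 20 21 22 23 24 25 26 27
     W  L  W  L  W  L  W  W  W  W  W  W  L  W  L  W  L  W  W  W  W  W  W  L  W  L  W  L
Position 27 is L, so the second player wins.

Second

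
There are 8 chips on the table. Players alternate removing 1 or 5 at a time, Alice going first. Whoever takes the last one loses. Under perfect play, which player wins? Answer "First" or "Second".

Mark each pile size as W (mover wins) or L (mover loses):
i:   0  1  2  3  4  5  6  7  8
     W  L  W  L  W  L  W  L  W
Position 8 is W, so the first player wins.

First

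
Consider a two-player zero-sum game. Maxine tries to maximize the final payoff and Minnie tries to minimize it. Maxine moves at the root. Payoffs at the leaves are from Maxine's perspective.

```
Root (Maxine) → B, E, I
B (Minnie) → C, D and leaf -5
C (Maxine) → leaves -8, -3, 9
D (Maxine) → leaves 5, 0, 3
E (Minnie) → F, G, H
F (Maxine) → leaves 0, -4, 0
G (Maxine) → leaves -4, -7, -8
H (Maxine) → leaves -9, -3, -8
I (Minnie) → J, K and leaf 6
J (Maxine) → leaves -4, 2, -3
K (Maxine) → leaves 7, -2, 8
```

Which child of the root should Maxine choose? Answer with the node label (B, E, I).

I

C (Maxine): max(-8, -3, 9) = 9
D (Maxine): max(5, 0, 3) = 5
B (Minnie): min(9, 5, -5) = -5
F (Maxine): max(0, -4, 0) = 0
G (Maxine): max(-4, -7, -8) = -4
H (Maxine): max(-9, -3, -8) = -3
E (Minnie): min(0, -4, -3) = -4
J (Maxine): max(-4, 2, -3) = 2
K (Maxine): max(7, -2, 8) = 8
I (Minnie): min(2, 8, 6) = 2
Root (Maxine): max(-5, -4, 2) = 2
Maxine picks the child with the highest value: I (value 2).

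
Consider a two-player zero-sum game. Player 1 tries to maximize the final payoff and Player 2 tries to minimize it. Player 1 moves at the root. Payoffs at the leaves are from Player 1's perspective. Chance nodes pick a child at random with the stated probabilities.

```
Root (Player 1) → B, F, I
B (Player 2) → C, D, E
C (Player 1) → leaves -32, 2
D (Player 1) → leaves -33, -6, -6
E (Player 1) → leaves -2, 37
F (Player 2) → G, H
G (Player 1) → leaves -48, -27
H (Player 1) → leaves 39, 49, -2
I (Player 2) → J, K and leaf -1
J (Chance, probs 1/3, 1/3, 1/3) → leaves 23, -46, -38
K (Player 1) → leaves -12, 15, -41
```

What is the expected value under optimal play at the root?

-6

C (Player 1): max(-32, 2) = 2
D (Player 1): max(-33, -6, -6) = -6
E (Player 1): max(-2, 37) = 37
B (Player 2): min(2, -6, 37) = -6
G (Player 1): max(-48, -27) = -27
H (Player 1): max(39, 49, -2) = 49
F (Player 2): min(-27, 49) = -27
J (Chance): 1/3·23 + 1/3·-46 + 1/3·-38 = -20.33
K (Player 1): max(-12, 15, -41) = 15
I (Player 2): min(-20.33, 15, -1) = -20.33
Root (Player 1): max(-6, -27, -20.33) = -6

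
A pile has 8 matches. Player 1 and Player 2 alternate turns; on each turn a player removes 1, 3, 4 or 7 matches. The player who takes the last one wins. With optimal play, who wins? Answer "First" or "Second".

Mark each pile size as W (mover wins) or L (mover loses):
i:   0  1  2  3  4  5  6  7  8
     L  W  L  W  W  W  W  W  L
Position 8 is L, so the second player wins.

Second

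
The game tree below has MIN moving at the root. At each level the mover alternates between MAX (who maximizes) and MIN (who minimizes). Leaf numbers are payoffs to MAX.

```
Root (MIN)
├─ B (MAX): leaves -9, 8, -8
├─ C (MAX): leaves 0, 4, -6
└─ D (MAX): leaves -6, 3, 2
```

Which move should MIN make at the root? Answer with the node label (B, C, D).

B (MAX): max(-9, 8, -8) = 8
C (MAX): max(0, 4, -6) = 4
D (MAX): max(-6, 3, 2) = 3
Root (MIN): min(8, 4, 3) = 3
MIN picks the child with the lowest value: D (value 3).

D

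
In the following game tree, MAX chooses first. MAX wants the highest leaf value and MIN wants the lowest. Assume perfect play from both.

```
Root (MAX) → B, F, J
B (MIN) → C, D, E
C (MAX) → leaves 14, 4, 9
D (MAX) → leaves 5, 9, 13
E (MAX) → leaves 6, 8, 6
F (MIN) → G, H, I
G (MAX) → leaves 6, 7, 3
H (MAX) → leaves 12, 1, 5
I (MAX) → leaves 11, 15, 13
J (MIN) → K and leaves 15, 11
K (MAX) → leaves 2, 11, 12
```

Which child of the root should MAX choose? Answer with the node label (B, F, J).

C (MAX): max(14, 4, 9) = 14
D (MAX): max(5, 9, 13) = 13
E (MAX): max(6, 8, 6) = 8
B (MIN): min(14, 13, 8) = 8
G (MAX): max(6, 7, 3) = 7
H (MAX): max(12, 1, 5) = 12
I (MAX): max(11, 15, 13) = 15
F (MIN): min(7, 12, 15) = 7
K (MAX): max(2, 11, 12) = 12
J (MIN): min(12, 15, 11) = 11
Root (MAX): max(8, 7, 11) = 11
MAX picks the child with the highest value: J (value 11).

J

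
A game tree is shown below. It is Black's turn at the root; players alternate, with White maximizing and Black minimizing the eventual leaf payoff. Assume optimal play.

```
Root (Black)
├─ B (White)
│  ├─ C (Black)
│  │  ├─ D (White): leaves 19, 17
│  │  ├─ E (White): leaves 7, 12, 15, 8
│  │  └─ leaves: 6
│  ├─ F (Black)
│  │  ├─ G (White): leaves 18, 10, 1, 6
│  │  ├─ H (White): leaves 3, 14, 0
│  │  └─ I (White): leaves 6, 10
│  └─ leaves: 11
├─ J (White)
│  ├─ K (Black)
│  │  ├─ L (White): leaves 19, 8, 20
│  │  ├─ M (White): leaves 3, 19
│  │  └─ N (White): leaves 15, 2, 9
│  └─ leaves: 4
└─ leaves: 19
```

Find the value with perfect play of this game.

11

D (White): max(19, 17) = 19
E (White): max(7, 12, 15, 8) = 15
C (Black): min(19, 15, 6) = 6
G (White): max(18, 10, 1, 6) = 18
H (White): max(3, 14, 0) = 14
I (White): max(6, 10) = 10
F (Black): min(18, 14, 10) = 10
B (White): max(6, 10, 11) = 11
L (White): max(19, 8, 20) = 20
M (White): max(3, 19) = 19
N (White): max(15, 2, 9) = 15
K (Black): min(20, 19, 15) = 15
J (White): max(15, 4) = 15
Root (Black): min(11, 15, 19) = 11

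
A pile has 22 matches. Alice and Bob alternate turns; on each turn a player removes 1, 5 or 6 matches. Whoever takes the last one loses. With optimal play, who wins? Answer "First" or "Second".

First

W/L table (W = player to move can force a win):
i:   0  1  2  3  4  5  6  7  8  9 10 11 12 13 14 15 16 17 18 19 20 21 22
     W  L  W  L  W  L  W  W  W  W  W  W  L  W  L  W  L  W  W  W  W  W  W
Position 22 is W, so the first player wins.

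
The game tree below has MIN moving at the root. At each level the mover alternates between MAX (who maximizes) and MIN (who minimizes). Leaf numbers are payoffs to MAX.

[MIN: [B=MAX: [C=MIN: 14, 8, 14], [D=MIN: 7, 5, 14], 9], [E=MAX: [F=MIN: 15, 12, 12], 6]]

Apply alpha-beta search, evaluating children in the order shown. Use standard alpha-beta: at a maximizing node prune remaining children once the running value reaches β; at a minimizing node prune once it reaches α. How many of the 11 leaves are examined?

8

C [α=-∞,β=+∞]: v=8
D [α=8,β=+∞]: v=7 after child 1 ≤ α → α-cutoff, skip 2
B [α=-∞,β=+∞]: v=9
F [α=-∞,β=9]: v=12
E [α=-∞,β=9]: v=12 after child 1 ≥ β → β-cutoff, skip 1
Root [α=-∞,β=+∞]: v=9
Leaves evaluated: 8 of 11.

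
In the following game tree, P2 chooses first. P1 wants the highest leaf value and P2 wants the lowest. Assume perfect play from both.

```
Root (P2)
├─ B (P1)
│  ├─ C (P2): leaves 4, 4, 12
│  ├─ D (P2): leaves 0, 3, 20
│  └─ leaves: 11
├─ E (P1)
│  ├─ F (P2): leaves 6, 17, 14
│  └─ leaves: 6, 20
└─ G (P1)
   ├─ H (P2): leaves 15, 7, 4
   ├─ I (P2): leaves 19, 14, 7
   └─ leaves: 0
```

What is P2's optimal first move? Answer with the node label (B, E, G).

G

C (P2): min(4, 4, 12) = 4
D (P2): min(0, 3, 20) = 0
B (P1): max(4, 0, 11) = 11
F (P2): min(6, 17, 14) = 6
E (P1): max(6, 6, 20) = 20
H (P2): min(15, 7, 4) = 4
I (P2): min(19, 14, 7) = 7
G (P1): max(4, 7, 0) = 7
Root (P2): min(11, 20, 7) = 7
P2 picks the child with the lowest value: G (value 7).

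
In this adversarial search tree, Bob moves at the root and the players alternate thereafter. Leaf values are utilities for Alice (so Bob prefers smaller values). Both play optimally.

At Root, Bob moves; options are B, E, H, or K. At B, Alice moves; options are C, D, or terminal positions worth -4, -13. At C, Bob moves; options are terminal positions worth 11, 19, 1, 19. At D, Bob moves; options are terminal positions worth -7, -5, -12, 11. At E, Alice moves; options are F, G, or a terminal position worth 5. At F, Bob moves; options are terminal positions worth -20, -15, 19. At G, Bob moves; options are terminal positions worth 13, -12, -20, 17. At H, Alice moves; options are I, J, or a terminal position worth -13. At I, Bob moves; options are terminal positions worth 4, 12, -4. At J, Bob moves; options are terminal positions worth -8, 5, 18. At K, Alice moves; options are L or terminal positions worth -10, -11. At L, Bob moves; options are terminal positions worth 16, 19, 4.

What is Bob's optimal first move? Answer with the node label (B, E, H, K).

C (Bob): min(11, 19, 1, 19) = 1
D (Bob): min(-7, -5, -12, 11) = -12
B (Alice): max(1, -12, -4, -13) = 1
F (Bob): min(-20, -15, 19) = -20
G (Bob): min(13, -12, -20, 17) = -20
E (Alice): max(-20, -20, 5) = 5
I (Bob): min(4, 12, -4) = -4
J (Bob): min(-8, 5, 18) = -8
H (Alice): max(-4, -8, -13) = -4
L (Bob): min(16, 19, 4) = 4
K (Alice): max(4, -10, -11) = 4
Root (Bob): min(1, 5, -4, 4) = -4
Bob picks the child with the lowest value: H (value -4).

H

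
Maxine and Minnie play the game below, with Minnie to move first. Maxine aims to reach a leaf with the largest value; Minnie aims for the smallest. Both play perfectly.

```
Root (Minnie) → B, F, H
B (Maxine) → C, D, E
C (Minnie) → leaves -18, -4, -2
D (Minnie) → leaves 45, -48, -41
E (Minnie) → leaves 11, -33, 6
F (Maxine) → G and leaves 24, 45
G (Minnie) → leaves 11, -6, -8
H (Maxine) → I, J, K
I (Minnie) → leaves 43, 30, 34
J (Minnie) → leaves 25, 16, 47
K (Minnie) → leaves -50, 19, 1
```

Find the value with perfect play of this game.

C (Minnie): min(-18, -4, -2) = -18
D (Minnie): min(45, -48, -41) = -48
E (Minnie): min(11, -33, 6) = -33
B (Maxine): max(-18, -48, -33) = -18
G (Minnie): min(11, -6, -8) = -8
F (Maxine): max(-8, 24, 45) = 45
I (Minnie): min(43, 30, 34) = 30
J (Minnie): min(25, 16, 47) = 16
K (Minnie): min(-50, 19, 1) = -50
H (Maxine): max(30, 16, -50) = 30
Root (Minnie): min(-18, 45, 30) = -18

-18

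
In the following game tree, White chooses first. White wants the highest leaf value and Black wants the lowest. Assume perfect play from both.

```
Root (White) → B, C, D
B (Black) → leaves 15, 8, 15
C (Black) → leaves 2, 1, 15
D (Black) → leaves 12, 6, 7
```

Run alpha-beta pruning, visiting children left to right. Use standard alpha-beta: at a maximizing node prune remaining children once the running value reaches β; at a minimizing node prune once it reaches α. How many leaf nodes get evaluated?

B [α=-∞,β=+∞]: v=8
C [α=8,β=+∞]: v=2 after child 1 ≤ α → α-cutoff, skip 2
D [α=8,β=+∞]: v=6 after child 2 ≤ α → α-cutoff, skip 1
Root [α=-∞,β=+∞]: v=8
Leaves evaluated: 6 of 9.

6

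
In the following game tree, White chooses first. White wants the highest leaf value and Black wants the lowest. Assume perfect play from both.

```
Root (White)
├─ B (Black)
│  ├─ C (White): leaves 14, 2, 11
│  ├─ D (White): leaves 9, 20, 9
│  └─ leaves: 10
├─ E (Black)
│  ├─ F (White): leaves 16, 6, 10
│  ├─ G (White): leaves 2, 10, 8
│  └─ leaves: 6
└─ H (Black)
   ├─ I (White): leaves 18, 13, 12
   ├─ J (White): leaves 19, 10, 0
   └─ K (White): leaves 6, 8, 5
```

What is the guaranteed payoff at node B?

C: max(14, 2, 11) = 14
D: max(9, 20, 9) = 20
B: min(14, 20, 10) = 10

10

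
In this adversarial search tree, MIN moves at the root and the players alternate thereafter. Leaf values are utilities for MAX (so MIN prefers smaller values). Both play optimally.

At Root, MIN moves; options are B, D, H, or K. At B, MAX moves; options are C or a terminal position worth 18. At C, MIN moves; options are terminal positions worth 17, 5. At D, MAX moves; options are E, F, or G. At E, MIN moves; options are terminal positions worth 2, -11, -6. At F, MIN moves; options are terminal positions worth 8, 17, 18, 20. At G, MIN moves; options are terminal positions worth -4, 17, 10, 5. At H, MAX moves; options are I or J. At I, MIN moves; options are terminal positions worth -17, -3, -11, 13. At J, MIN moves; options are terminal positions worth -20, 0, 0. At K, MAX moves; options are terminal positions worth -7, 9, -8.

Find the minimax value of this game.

-17

C (MIN): min(17, 5) = 5
B (MAX): max(5, 18) = 18
E (MIN): min(2, -11, -6) = -11
F (MIN): min(8, 17, 18, 20) = 8
G (MIN): min(-4, 17, 10, 5) = -4
D (MAX): max(-11, 8, -4) = 8
I (MIN): min(-17, -3, -11, 13) = -17
J (MIN): min(-20, 0, 0) = -20
H (MAX): max(-17, -20) = -17
K (MAX): max(-7, 9, -8) = 9
Root (MIN): min(18, 8, -17, 9) = -17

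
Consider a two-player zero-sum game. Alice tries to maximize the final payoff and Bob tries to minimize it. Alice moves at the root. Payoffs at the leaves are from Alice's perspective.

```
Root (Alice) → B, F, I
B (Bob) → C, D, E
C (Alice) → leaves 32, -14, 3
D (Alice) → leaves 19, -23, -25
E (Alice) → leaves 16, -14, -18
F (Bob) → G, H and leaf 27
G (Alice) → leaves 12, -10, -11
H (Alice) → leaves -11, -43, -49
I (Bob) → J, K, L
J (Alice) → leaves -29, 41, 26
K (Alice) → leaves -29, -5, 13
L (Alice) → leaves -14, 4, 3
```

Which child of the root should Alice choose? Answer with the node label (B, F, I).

C (Alice): max(32, -14, 3) = 32
D (Alice): max(19, -23, -25) = 19
E (Alice): max(16, -14, -18) = 16
B (Bob): min(32, 19, 16) = 16
G (Alice): max(12, -10, -11) = 12
H (Alice): max(-11, -43, -49) = -11
F (Bob): min(12, -11, 27) = -11
J (Alice): max(-29, 41, 26) = 41
K (Alice): max(-29, -5, 13) = 13
L (Alice): max(-14, 4, 3) = 4
I (Bob): min(41, 13, 4) = 4
Root (Alice): max(16, -11, 4) = 16
Alice picks the child with the highest value: B (value 16).

B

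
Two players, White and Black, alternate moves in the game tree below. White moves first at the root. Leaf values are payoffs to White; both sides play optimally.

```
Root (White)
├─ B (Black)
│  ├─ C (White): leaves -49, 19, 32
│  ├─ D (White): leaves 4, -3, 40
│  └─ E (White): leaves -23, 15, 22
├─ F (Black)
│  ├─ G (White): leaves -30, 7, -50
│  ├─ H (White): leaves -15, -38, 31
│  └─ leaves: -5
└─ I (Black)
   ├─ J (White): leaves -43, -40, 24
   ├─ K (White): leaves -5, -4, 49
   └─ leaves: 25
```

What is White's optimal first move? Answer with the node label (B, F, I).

I

C (White): max(-49, 19, 32) = 32
D (White): max(4, -3, 40) = 40
E (White): max(-23, 15, 22) = 22
B (Black): min(32, 40, 22) = 22
G (White): max(-30, 7, -50) = 7
H (White): max(-15, -38, 31) = 31
F (Black): min(7, 31, -5) = -5
J (White): max(-43, -40, 24) = 24
K (White): max(-5, -4, 49) = 49
I (Black): min(24, 49, 25) = 24
Root (White): max(22, -5, 24) = 24
White picks the child with the highest value: I (value 24).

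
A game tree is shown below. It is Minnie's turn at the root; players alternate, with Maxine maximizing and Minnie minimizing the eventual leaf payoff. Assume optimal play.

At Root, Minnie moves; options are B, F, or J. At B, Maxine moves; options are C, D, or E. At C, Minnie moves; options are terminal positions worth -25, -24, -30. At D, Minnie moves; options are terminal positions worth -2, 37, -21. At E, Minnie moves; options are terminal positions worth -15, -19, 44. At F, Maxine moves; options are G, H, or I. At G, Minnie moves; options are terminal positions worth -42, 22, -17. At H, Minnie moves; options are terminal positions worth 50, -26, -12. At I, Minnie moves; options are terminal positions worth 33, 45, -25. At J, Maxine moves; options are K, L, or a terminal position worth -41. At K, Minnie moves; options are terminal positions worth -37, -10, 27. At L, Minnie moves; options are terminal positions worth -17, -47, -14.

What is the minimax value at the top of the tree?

-37

C (Minnie): min(-25, -24, -30) = -30
D (Minnie): min(-2, 37, -21) = -21
E (Minnie): min(-15, -19, 44) = -19
B (Maxine): max(-30, -21, -19) = -19
G (Minnie): min(-42, 22, -17) = -42
H (Minnie): min(50, -26, -12) = -26
I (Minnie): min(33, 45, -25) = -25
F (Maxine): max(-42, -26, -25) = -25
K (Minnie): min(-37, -10, 27) = -37
L (Minnie): min(-17, -47, -14) = -47
J (Maxine): max(-37, -47, -41) = -37
Root (Minnie): min(-19, -25, -37) = -37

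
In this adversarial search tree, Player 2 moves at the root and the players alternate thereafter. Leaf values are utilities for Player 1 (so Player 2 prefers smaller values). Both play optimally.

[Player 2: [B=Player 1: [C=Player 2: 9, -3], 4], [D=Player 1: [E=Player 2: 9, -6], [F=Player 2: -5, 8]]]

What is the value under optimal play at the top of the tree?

-5

C (Player 2): min(9, -3) = -3
B (Player 1): max(-3, 4) = 4
E (Player 2): min(9, -6) = -6
F (Player 2): min(-5, 8) = -5
D (Player 1): max(-6, -5) = -5
Root (Player 2): min(4, -5) = -5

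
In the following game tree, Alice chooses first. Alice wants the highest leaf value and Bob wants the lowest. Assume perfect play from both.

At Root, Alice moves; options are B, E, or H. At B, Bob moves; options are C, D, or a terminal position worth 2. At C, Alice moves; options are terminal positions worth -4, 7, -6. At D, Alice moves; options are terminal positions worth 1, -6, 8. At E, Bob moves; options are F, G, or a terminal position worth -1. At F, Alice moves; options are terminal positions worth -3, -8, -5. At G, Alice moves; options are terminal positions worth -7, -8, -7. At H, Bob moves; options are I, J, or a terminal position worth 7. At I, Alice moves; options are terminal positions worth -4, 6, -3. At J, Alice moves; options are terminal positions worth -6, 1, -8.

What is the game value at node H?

I: max(-4, 6, -3) = 6
J: max(-6, 1, -8) = 1
H: min(6, 1, 7) = 1

1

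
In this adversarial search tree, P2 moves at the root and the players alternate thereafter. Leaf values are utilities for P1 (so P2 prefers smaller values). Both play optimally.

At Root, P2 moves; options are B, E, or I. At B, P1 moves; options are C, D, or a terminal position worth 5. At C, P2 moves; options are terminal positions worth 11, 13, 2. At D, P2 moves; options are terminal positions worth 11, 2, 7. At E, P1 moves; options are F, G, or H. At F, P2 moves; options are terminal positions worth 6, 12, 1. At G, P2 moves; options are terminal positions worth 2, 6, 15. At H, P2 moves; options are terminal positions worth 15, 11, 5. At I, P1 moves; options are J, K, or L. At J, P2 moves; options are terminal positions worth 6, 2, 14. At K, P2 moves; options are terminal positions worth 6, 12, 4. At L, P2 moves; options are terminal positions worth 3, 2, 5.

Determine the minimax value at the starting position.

4

C (P2): min(11, 13, 2) = 2
D (P2): min(11, 2, 7) = 2
B (P1): max(2, 2, 5) = 5
F (P2): min(6, 12, 1) = 1
G (P2): min(2, 6, 15) = 2
H (P2): min(15, 11, 5) = 5
E (P1): max(1, 2, 5) = 5
J (P2): min(6, 2, 14) = 2
K (P2): min(6, 12, 4) = 4
L (P2): min(3, 2, 5) = 2
I (P1): max(2, 4, 2) = 4
Root (P2): min(5, 5, 4) = 4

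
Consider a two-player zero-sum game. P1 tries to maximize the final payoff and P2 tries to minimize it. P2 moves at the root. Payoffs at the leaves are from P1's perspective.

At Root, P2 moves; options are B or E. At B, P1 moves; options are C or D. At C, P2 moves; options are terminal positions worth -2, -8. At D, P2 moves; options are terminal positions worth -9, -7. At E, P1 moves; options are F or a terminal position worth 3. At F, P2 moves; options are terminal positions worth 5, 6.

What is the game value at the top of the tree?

C (P2): min(-2, -8) = -8
D (P2): min(-9, -7) = -9
B (P1): max(-8, -9) = -8
F (P2): min(5, 6) = 5
E (P1): max(5, 3) = 5
Root (P2): min(-8, 5) = -8

-8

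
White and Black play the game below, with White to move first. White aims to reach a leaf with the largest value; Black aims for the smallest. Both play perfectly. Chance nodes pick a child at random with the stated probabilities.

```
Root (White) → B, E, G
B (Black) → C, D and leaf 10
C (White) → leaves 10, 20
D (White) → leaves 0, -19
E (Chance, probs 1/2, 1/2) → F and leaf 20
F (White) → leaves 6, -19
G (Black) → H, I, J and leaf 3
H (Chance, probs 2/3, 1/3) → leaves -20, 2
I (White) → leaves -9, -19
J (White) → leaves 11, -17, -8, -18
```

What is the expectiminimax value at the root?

13

C (White): max(10, 20) = 20
D (White): max(0, -19) = 0
B (Black): min(20, 0, 10) = 0
F (White): max(6, -19) = 6
E (Chance): 1/2·6 + 1/2·20 = 13
H (Chance): 2/3·-20 + 1/3·2 = -12.67
I (White): max(-9, -19) = -9
J (White): max(11, -17, -8, -18) = 11
G (Black): min(-12.67, -9, 11, 3) = -12.67
Root (White): max(0, 13, -12.67) = 13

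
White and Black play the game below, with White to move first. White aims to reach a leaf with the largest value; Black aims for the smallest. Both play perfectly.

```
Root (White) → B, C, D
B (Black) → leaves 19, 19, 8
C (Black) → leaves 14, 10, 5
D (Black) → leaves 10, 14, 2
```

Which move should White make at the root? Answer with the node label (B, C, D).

B

B (Black): min(19, 19, 8) = 8
C (Black): min(14, 10, 5) = 5
D (Black): min(10, 14, 2) = 2
Root (White): max(8, 5, 2) = 8
White picks the child with the highest value: B (value 8).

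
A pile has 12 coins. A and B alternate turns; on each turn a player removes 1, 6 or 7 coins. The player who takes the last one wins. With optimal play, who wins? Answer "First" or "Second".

Positions where the player to move wins (W) vs loses (L):
i:   0  1  2  3  4  5  6  7  8  9 10 11 12
     L  W  L  W  L  W  W  W  W  W  W  W  L
Position 12 is L, so the second player wins.

Second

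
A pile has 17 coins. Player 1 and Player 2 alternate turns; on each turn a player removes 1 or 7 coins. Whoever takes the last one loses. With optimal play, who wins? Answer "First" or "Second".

Second

Positions where the player to move wins (W) vs loses (L):
i:   0  1  2  3  4  5  6  7  8  9 10 11 12 13 14 15 16 17
     W  L  W  L  W  L  W  L  W  L  W  L  W  L  W  L  W  L
Position 17 is L, so the second player wins.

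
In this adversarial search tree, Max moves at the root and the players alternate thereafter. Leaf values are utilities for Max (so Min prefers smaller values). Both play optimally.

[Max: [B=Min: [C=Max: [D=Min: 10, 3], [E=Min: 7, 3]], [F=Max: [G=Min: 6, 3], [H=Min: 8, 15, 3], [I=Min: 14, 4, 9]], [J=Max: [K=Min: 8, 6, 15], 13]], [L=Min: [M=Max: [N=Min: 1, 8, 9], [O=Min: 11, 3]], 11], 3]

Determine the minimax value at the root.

3

D (Min): min(10, 3) = 3
E (Min): min(7, 3) = 3
C (Max): max(3, 3) = 3
G (Min): min(6, 3) = 3
H (Min): min(8, 15, 3) = 3
I (Min): min(14, 4, 9) = 4
F (Max): max(3, 3, 4) = 4
K (Min): min(8, 6, 15) = 6
J (Max): max(6, 13) = 13
B (Min): min(3, 4, 13) = 3
N (Min): min(1, 8, 9) = 1
O (Min): min(11, 3) = 3
M (Max): max(1, 3) = 3
L (Min): min(3, 11) = 3
Root (Max): max(3, 3, 3) = 3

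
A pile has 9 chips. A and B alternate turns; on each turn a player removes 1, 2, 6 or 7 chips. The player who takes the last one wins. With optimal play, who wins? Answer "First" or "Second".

First

Positions where the player to move wins (W) vs loses (L):
i:   0  1  2  3  4  5  6  7  8  9
     L  W  W  L  W  W  W  W  L  W
Position 9 is W, so the first player wins.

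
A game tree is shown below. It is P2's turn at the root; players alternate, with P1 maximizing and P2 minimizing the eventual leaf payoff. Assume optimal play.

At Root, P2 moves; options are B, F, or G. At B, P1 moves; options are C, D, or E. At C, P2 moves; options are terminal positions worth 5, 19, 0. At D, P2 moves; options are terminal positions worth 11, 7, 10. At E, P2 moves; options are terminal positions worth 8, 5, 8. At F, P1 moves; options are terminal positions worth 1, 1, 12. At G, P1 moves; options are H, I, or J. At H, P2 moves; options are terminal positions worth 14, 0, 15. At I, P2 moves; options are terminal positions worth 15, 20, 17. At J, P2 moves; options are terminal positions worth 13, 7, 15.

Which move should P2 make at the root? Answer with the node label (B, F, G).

B

C (P2): min(5, 19, 0) = 0
D (P2): min(11, 7, 10) = 7
E (P2): min(8, 5, 8) = 5
B (P1): max(0, 7, 5) = 7
F (P1): max(1, 1, 12) = 12
H (P2): min(14, 0, 15) = 0
I (P2): min(15, 20, 17) = 15
J (P2): min(13, 7, 15) = 7
G (P1): max(0, 15, 7) = 15
Root (P2): min(7, 12, 15) = 7
P2 picks the child with the lowest value: B (value 7).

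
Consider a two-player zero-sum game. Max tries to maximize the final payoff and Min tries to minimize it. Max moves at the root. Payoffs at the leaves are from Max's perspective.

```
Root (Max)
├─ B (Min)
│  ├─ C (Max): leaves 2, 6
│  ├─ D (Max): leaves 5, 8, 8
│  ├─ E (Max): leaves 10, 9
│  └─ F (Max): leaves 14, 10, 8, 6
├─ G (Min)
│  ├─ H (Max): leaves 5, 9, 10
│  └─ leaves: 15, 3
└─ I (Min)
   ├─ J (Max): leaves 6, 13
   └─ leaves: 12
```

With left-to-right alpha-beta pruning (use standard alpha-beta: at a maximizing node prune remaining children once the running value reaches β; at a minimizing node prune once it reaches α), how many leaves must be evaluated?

C [α=-∞,β=+∞]: v=6
D [α=-∞,β=6]: v=8 after child 2 ≥ β → β-cutoff, skip 1
E [α=-∞,β=6]: v=10 after child 1 ≥ β → β-cutoff, skip 1
F [α=-∞,β=6]: v=14 after child 1 ≥ β → β-cutoff, skip 3
B [α=-∞,β=+∞]: v=6
H [α=6,β=+∞]: v=10
G [α=6,β=+∞]: v=3
J [α=6,β=+∞]: v=13
I [α=6,β=+∞]: v=12
Root [α=-∞,β=+∞]: v=12
Leaves evaluated: 14 of 19.

14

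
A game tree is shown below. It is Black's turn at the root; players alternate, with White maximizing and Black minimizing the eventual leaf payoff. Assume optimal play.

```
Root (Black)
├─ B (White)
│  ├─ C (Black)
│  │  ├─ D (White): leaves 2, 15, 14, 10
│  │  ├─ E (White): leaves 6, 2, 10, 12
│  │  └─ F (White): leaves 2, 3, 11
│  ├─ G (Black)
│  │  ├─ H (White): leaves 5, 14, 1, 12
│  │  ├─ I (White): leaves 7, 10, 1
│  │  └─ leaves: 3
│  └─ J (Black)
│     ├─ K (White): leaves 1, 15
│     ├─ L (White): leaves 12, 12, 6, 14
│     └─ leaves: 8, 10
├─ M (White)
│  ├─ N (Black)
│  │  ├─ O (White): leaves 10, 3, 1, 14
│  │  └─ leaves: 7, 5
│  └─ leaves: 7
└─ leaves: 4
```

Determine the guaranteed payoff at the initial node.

4

D (White): max(2, 15, 14, 10) = 15
E (White): max(6, 2, 10, 12) = 12
F (White): max(2, 3, 11) = 11
C (Black): min(15, 12, 11) = 11
H (White): max(5, 14, 1, 12) = 14
I (White): max(7, 10, 1) = 10
G (Black): min(14, 10, 3) = 3
K (White): max(1, 15) = 15
L (White): max(12, 12, 6, 14) = 14
J (Black): min(15, 14, 8, 10) = 8
B (White): max(11, 3, 8) = 11
O (White): max(10, 3, 1, 14) = 14
N (Black): min(14, 7, 5) = 5
M (White): max(5, 7) = 7
Root (Black): min(11, 7, 4) = 4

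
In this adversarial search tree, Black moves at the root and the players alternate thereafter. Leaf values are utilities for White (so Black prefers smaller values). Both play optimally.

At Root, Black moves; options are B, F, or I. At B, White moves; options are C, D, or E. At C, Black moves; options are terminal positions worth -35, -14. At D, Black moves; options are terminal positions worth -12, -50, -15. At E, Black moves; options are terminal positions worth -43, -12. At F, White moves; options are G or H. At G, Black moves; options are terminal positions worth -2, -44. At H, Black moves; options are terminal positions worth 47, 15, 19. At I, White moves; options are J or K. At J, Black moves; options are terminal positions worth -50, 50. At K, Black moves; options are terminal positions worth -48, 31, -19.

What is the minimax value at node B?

-35

C: min(-35, -14) = -35
D: min(-12, -50, -15) = -50
E: min(-43, -12) = -43
B: max(-35, -50, -43) = -35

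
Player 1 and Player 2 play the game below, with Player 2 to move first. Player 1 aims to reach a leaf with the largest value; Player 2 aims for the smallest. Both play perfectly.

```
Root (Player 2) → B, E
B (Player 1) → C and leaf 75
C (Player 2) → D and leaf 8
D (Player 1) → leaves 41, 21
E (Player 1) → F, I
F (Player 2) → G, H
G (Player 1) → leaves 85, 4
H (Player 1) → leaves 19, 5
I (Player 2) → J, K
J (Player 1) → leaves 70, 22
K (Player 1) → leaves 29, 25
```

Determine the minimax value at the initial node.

D (Player 1): max(41, 21) = 41
C (Player 2): min(41, 8) = 8
B (Player 1): max(8, 75) = 75
G (Player 1): max(85, 4) = 85
H (Player 1): max(19, 5) = 19
F (Player 2): min(85, 19) = 19
J (Player 1): max(70, 22) = 70
K (Player 1): max(29, 25) = 29
I (Player 2): min(70, 29) = 29
E (Player 1): max(19, 29) = 29
Root (Player 2): min(75, 29) = 29

29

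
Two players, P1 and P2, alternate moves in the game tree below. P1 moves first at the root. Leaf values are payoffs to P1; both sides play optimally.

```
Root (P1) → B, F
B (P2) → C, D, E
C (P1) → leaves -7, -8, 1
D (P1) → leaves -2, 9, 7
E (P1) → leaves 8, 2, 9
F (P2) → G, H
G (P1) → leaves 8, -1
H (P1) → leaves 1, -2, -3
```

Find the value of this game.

C (P1): max(-7, -8, 1) = 1
D (P1): max(-2, 9, 7) = 9
E (P1): max(8, 2, 9) = 9
B (P2): min(1, 9, 9) = 1
G (P1): max(8, -1) = 8
H (P1): max(1, -2, -3) = 1
F (P2): min(8, 1) = 1
Root (P1): max(1, 1) = 1

1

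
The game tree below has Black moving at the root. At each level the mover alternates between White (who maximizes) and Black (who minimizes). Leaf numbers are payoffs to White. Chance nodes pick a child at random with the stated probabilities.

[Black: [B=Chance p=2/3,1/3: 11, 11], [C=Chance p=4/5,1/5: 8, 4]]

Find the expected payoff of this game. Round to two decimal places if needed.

7.2

B (Chance): 2/3·11 + 1/3·11 = 11
C (Chance): 4/5·8 + 1/5·4 = 7.2
Root (Black): min(11, 7.2) = 7.2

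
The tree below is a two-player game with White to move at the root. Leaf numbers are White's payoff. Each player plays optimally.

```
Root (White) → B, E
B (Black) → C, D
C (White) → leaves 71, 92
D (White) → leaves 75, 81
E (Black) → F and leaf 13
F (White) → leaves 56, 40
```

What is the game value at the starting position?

81

C (White): max(71, 92) = 92
D (White): max(75, 81) = 81
B (Black): min(92, 81) = 81
F (White): max(56, 40) = 56
E (Black): min(56, 13) = 13
Root (White): max(81, 13) = 81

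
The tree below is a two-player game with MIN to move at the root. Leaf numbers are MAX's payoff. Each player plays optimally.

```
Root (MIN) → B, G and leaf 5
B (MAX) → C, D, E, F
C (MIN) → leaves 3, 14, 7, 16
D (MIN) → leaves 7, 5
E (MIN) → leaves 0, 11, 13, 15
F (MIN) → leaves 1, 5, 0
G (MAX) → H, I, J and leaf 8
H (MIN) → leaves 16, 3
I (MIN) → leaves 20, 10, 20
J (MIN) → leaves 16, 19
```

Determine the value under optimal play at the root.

C (MIN): min(3, 14, 7, 16) = 3
D (MIN): min(7, 5) = 5
E (MIN): min(0, 11, 13, 15) = 0
F (MIN): min(1, 5, 0) = 0
B (MAX): max(3, 5, 0, 0) = 5
H (MIN): min(16, 3) = 3
I (MIN): min(20, 10, 20) = 10
J (MIN): min(16, 19) = 16
G (MAX): max(3, 10, 16, 8) = 16
Root (MIN): min(5, 16, 5) = 5

5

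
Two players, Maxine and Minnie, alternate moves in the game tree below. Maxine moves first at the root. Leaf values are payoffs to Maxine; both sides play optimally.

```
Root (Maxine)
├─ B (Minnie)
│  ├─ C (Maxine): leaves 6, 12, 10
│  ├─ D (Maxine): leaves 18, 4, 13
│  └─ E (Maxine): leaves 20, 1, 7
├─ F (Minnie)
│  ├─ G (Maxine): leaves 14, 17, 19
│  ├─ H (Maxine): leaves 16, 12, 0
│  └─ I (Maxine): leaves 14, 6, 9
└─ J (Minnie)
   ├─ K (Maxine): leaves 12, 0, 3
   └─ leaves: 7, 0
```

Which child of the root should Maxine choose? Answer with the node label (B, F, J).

F

C (Maxine): max(6, 12, 10) = 12
D (Maxine): max(18, 4, 13) = 18
E (Maxine): max(20, 1, 7) = 20
B (Minnie): min(12, 18, 20) = 12
G (Maxine): max(14, 17, 19) = 19
H (Maxine): max(16, 12, 0) = 16
I (Maxine): max(14, 6, 9) = 14
F (Minnie): min(19, 16, 14) = 14
K (Maxine): max(12, 0, 3) = 12
J (Minnie): min(12, 7, 0) = 0
Root (Maxine): max(12, 14, 0) = 14
Maxine picks the child with the highest value: F (value 14).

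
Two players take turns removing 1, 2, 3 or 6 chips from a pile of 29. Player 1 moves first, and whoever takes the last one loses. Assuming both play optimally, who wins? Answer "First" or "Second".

Second

Compute winning (W) and losing (L) positions by backward induction:
i:   0  1  2  3  4  5  6  7  8  9 10 11 12 13 14 15 16 17 18 19 20 21 22 23 24 25 26 27 28 29
     W  L  W  W  W  L  W  W  W  L  W  W  W  L  W  W  W  L  W  W  W  L  W  W  W  L  W  W  W  L
Position 29 is L, so the second player wins.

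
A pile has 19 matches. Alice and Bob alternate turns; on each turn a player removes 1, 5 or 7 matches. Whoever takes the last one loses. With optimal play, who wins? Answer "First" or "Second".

Second

i:   0  1  2  3  4  5  6  7  8  9 10 11 12 13 14 15 16 17 18 19
     W  L  W  L  W  L  W  L  W  L  W  L  W  L  W  L  W  L  W  L
Position 19 is L, so the second player wins.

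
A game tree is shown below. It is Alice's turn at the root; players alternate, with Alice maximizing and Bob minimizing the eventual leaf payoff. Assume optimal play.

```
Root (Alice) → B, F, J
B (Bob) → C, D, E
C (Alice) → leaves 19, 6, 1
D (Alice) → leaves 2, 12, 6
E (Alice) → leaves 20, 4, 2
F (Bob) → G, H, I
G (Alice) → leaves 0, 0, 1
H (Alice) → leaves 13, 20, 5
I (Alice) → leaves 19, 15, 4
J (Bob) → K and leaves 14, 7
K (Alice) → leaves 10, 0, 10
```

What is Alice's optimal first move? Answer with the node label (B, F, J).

C (Alice): max(19, 6, 1) = 19
D (Alice): max(2, 12, 6) = 12
E (Alice): max(20, 4, 2) = 20
B (Bob): min(19, 12, 20) = 12
G (Alice): max(0, 0, 1) = 1
H (Alice): max(13, 20, 5) = 20
I (Alice): max(19, 15, 4) = 19
F (Bob): min(1, 20, 19) = 1
K (Alice): max(10, 0, 10) = 10
J (Bob): min(10, 14, 7) = 7
Root (Alice): max(12, 1, 7) = 12
Alice picks the child with the highest value: B (value 12).

B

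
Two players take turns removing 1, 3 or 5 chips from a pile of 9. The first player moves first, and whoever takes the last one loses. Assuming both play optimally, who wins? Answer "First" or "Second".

Second

i:   0  1  2  3  4  5  6  7  8  9
     W  L  W  L  W  L  W  L  W  L
Position 9 is L, so the second player wins.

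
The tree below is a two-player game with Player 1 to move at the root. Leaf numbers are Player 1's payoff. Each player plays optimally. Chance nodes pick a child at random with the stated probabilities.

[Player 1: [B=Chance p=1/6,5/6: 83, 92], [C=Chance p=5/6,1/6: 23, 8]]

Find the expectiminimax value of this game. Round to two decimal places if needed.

B (Chance): 1/6·83 + 5/6·92 = 90.5
C (Chance): 5/6·23 + 1/6·8 = 20.5
Root (Player 1): max(90.5, 20.5) = 90.5

90.5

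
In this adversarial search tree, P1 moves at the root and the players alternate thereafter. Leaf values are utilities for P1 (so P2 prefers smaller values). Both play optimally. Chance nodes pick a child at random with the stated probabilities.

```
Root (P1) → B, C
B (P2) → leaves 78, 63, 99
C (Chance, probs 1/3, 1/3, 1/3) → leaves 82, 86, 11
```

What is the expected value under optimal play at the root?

63

B (P2): min(78, 63, 99) = 63
C (Chance): 1/3·82 + 1/3·86 + 1/3·11 = 59.67
Root (P1): max(63, 59.67) = 63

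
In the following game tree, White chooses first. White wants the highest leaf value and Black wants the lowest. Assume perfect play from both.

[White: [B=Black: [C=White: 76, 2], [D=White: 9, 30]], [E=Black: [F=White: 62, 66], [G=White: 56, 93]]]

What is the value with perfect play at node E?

F: max(62, 66) = 66
G: max(56, 93) = 93
E: min(66, 93) = 66

66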